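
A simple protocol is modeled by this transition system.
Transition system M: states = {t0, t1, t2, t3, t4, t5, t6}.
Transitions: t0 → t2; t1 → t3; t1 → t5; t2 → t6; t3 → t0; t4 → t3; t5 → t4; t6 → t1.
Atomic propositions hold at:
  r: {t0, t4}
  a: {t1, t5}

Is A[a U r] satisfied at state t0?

A[a U r]: least fixpoint, start Z0 = Sat(r) = {t0, t4}, add states in Sat(a) with every successor in Z. Z1 = {t0, t4, t5}; fixed.
Sat(A[a U r]) = {t0, t4, t5}
t0 ∈ Sat(A[a U r]) = {t0, t4, t5}, so the formula holds at t0.

Yes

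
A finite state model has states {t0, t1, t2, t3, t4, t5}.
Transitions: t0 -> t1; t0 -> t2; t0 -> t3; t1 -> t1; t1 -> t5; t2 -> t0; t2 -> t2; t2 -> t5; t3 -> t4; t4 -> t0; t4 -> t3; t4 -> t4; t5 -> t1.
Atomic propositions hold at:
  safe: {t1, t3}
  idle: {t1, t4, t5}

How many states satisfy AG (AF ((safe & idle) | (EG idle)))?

2

Sat(safe & idle) = {t1}
EG idle: greatest fixpoint, start Z0 = {t1, t4, t5}, keep only states in Sat with some successor in Z. Already a fixed point.
Sat(EG idle) = {t1, t4, t5}
Sat((safe & idle) | (EG idle)) = {t1, t4, t5}
AF ((safe & idle) | (EG idle)): least fixpoint, start Z0 = {t1, t4, t5}, add states with every successor in Z. Z1 = {t1, t3, t4, t5}; fixed.
Sat(AF ((safe & idle) | (EG idle))) = {t1, t3, t4, t5}
AG (AF ((safe & idle) | (EG idle))): greatest fixpoint, start Z0 = {t1, t3, t4, t5}, keep only states in Sat with every successor in Z. Z1 = {t1, t3, t5}; Z2 = {t1, t5}; fixed.
Sat(AG (AF ((safe & idle) | (EG idle)))) = {t1, t5}
|Sat(AG (AF ((safe & idle) | (EG idle))))| = |{t1, t5}| = 2.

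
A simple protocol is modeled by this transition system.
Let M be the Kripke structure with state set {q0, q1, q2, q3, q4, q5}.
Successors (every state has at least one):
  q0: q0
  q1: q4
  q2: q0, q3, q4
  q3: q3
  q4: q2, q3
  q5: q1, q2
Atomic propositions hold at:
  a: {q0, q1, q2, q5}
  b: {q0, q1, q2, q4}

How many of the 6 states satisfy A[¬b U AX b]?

Sat(¬b) = {q3, q5}
Sat(AX b) = {s : every successor in {q0, q1, q2, q4}} = {q0, q1, q5}
A[¬b U AX b]: least fixpoint, start Z0 = Sat(AX b) = {q0, q1, q5}, add states in Sat(¬b) with every successor in Z. Already a fixed point.
Sat(A[¬b U AX b]) = {q0, q1, q5}
|Sat(A[¬b U AX b])| = |{q0, q1, q5}| = 3.

3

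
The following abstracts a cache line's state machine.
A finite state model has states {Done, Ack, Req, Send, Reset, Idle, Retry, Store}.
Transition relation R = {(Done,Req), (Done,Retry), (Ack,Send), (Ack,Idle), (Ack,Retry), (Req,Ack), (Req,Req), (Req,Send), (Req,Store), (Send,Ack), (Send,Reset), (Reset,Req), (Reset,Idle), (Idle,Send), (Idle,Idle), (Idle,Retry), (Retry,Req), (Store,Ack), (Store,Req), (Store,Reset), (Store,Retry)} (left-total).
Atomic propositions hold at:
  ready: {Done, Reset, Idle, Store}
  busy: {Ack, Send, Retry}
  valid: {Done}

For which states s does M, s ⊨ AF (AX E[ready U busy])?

E[ready U busy]: least fixpoint, start Z0 = Sat(busy) = {Ack, Send, Retry}, add states in Sat(ready) with some successor in Z. Z1 = {Done, Ack, Send, Idle, Retry, Store}; Z2 = {Done, Ack, Send, Reset, Idle, Retry, Store}; fixed.
Sat(E[ready U busy]) = {Done, Ack, Send, Reset, Idle, Retry, Store}
Sat(AX E[ready U busy]) = {s : every successor in {Done, Ack, Send, Reset, Idle, Retry, Store}} = {Ack, Send, Idle}
AF (AX E[ready U busy]): least fixpoint, start Z0 = {Ack, Send, Idle}, add states with every successor in Z. Already a fixed point.
Sat(AF (AX E[ready U busy])) = {Ack, Send, Idle}

{Ack, Send, Idle}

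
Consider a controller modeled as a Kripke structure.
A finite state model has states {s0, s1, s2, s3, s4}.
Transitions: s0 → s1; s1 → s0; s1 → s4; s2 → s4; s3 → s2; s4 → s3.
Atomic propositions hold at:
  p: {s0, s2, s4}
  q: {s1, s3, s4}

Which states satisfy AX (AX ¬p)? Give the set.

{s1, s2}

Sat(¬p) = {s1, s3}
Sat(AX ¬p) = {s : every successor in {s1, s3}} = {s0, s4}
Sat(AX (AX ¬p)) = {s : every successor in {s0, s4}} = {s1, s2}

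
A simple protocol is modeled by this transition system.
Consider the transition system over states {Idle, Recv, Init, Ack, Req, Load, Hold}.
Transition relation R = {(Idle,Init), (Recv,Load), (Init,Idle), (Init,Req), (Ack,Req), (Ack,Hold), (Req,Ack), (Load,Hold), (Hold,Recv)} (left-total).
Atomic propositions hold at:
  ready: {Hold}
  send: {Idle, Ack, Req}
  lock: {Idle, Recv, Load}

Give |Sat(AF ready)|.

3

AF ready: least fixpoint, start Z0 = {Hold}, add states with every successor in Z. Z1 = {Load, Hold}; Z2 = {Recv, Load, Hold}; fixed.
Sat(AF ready) = {Recv, Load, Hold}
|Sat(AF ready)| = |{Recv, Load, Hold}| = 3.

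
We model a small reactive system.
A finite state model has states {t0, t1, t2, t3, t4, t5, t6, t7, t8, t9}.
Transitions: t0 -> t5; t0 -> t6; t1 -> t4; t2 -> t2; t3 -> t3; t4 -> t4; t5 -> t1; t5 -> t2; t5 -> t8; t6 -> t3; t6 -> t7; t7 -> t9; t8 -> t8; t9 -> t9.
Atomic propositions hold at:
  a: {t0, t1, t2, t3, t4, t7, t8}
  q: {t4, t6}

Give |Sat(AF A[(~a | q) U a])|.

Sat(~a) = {t5, t6, t9}
Sat(~a | q) = {t4, t5, t6, t9}
A[(~a | q) U a]: least fixpoint, start Z0 = Sat(a) = {t0, t1, t2, t3, t4, t7, t8}, add states in Sat(~a | q) with every successor in Z. Z1 = {t0, t1, t2, t3, t4, t5, t6, t7, t8}; fixed.
Sat(A[(~a | q) U a]) = {t0, t1, t2, t3, t4, t5, t6, t7, t8}
AF A[(~a | q) U a]: least fixpoint, start Z0 = {t0, t1, t2, t3, t4, t5, t6, t7, t8}, add states with every successor in Z. Already a fixed point.
Sat(AF A[(~a | q) U a]) = {t0, t1, t2, t3, t4, t5, t6, t7, t8}
|Sat(AF A[(~a | q) U a])| = |{t0, t1, t2, t3, t4, t5, t6, t7, t8}| = 9.

9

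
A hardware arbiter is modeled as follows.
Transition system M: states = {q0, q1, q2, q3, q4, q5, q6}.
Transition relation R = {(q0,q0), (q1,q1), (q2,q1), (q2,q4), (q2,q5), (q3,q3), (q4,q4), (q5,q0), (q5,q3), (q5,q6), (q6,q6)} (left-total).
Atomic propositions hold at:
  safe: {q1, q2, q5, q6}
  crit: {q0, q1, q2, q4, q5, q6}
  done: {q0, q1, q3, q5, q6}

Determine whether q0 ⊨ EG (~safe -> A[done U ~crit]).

Sat(~safe) = {q0, q3, q4}
Sat(~crit) = {q3}
A[done U ~crit]: least fixpoint, start Z0 = Sat(~crit) = {q3}, add states in Sat(done) with every successor in Z. Already a fixed point.
Sat(A[done U ~crit]) = {q3}
Sat(~safe -> A[done U ~crit]) = {q1, q2, q3, q5, q6}
EG (~safe -> A[done U ~crit]): greatest fixpoint, start Z0 = {q1, q2, q3, q5, q6}, keep only states in Sat with some successor in Z. Already a fixed point.
Sat(EG (~safe -> A[done U ~crit])) = {q1, q2, q3, q5, q6}
q0 ∉ Sat(EG (~safe -> A[done U ~crit])) = {q1, q2, q3, q5, q6}, so the formula does not hold at q0.

No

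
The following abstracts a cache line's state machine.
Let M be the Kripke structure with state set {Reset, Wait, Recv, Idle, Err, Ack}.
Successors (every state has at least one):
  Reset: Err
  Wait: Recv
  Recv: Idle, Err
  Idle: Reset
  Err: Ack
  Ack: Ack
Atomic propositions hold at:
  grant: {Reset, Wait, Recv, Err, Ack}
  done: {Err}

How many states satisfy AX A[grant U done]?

A[grant U done]: least fixpoint, start Z0 = Sat(done) = {Err}, add states in Sat(grant) with every successor in Z. Z1 = {Reset, Err}; fixed.
Sat(A[grant U done]) = {Reset, Err}
Sat(AX A[grant U done]) = {s : every successor in {Reset, Err}} = {Reset, Idle}
|Sat(AX A[grant U done])| = |{Reset, Idle}| = 2.

2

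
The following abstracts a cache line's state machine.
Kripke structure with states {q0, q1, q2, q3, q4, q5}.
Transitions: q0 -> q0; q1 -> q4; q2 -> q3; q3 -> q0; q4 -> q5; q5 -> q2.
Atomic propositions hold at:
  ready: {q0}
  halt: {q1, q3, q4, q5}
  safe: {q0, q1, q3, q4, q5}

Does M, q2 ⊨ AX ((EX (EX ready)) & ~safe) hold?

No

Sat(EX ready) = {s : some successor in {q0}} = {q0, q3}
Sat(EX (EX ready)) = {s : some successor in {q0, q3}} = {q0, q2, q3}
Sat(~safe) = {q2}
Sat((EX (EX ready)) & ~safe) = {q2}
Sat(AX ((EX (EX ready)) & ~safe)) = {s : every successor in {q2}} = {q5}
q2 ∉ Sat(AX ((EX (EX ready)) & ~safe)) = {q5}, so the formula does not hold at q2.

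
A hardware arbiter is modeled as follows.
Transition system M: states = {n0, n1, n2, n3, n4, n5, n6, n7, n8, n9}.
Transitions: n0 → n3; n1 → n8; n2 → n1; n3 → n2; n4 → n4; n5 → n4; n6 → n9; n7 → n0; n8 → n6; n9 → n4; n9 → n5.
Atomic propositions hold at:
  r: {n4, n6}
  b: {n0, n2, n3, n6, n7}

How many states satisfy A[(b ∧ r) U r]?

2

Sat(b ∧ r) = {n6}
A[(b ∧ r) U r]: least fixpoint, start Z0 = Sat(r) = {n4, n6}, add states in Sat(b ∧ r) with every successor in Z. Already a fixed point.
Sat(A[(b ∧ r) U r]) = {n4, n6}
|Sat(A[(b ∧ r) U r])| = |{n4, n6}| = 2.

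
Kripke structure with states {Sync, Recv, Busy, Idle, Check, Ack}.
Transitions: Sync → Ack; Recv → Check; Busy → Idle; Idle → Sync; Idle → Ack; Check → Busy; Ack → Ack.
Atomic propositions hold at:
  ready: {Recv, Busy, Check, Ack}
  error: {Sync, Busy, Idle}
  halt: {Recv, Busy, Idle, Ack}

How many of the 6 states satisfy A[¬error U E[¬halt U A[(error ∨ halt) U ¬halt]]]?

Sat(¬error) = {Recv, Check, Ack}
Sat(¬halt) = {Sync, Check}
Sat(error ∨ halt) = {Sync, Recv, Busy, Idle, Ack}
A[(error ∨ halt) U ¬halt]: least fixpoint, start Z0 = Sat(¬halt) = {Sync, Check}, add states in Sat(error ∨ halt) with every successor in Z. Z1 = {Sync, Recv, Check}; fixed.
Sat(A[(error ∨ halt) U ¬halt]) = {Sync, Recv, Check}
E[¬halt U A[(error ∨ halt) U ¬halt]]: least fixpoint, start Z0 = Sat(A[(error ∨ halt) U ¬halt]) = {Sync, Recv, Check}, add states in Sat(¬halt) with some successor in Z. Already a fixed point.
Sat(E[¬halt U A[(error ∨ halt) U ¬halt]]) = {Sync, Recv, Check}
A[¬error U E[¬halt U A[(error ∨ halt) U ¬halt]]]: least fixpoint, start Z0 = Sat(E[¬halt U A[(error ∨ halt) U ¬halt]]) = {Sync, Recv, Check}, add states in Sat(¬error) with every successor in Z. Already a fixed point.
Sat(A[¬error U E[¬halt U A[(error ∨ halt) U ¬halt]]]) = {Sync, Recv, Check}
|Sat(A[¬error U E[¬halt U A[(error ∨ halt) U ¬halt]]])| = |{Sync, Recv, Check}| = 3.

3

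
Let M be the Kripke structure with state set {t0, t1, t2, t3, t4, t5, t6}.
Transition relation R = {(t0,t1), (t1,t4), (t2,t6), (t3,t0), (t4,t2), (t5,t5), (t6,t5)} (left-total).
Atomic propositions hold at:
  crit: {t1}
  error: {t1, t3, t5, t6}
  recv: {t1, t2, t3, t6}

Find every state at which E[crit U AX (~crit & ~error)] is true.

Sat(~crit) = {t0, t2, t3, t4, t5, t6}
Sat(~error) = {t0, t2, t4}
Sat(~crit & ~error) = {t0, t2, t4}
Sat(AX (~crit & ~error)) = {s : every successor in {t0, t2, t4}} = {t1, t3, t4}
E[crit U AX (~crit & ~error)]: least fixpoint, start Z0 = Sat(AX (~crit & ~error)) = {t1, t3, t4}, add states in Sat(crit) with some successor in Z. Already a fixed point.
Sat(E[crit U AX (~crit & ~error)]) = {t1, t3, t4}

{t1, t3, t4}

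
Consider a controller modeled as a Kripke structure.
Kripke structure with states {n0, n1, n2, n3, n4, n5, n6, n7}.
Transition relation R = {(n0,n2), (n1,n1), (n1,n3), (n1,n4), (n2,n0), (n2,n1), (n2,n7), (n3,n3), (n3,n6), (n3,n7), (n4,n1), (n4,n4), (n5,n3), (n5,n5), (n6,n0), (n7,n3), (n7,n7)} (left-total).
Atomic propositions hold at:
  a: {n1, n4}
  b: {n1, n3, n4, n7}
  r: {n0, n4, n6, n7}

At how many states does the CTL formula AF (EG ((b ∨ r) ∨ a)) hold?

4

Sat(b ∨ r) = {n0, n1, n3, n4, n6, n7}
Sat((b ∨ r) ∨ a) = {n0, n1, n3, n4, n6, n7}
EG ((b ∨ r) ∨ a): greatest fixpoint, start Z0 = {n0, n1, n3, n4, n6, n7}, keep only states in Sat with some successor in Z. Z1 = {n1, n3, n4, n6, n7}; Z2 = {n1, n3, n4, n7}; fixed.
Sat(EG ((b ∨ r) ∨ a)) = {n1, n3, n4, n7}
AF (EG ((b ∨ r) ∨ a)): least fixpoint, start Z0 = {n1, n3, n4, n7}, add states with every successor in Z. Already a fixed point.
Sat(AF (EG ((b ∨ r) ∨ a))) = {n1, n3, n4, n7}
|Sat(AF (EG ((b ∨ r) ∨ a)))| = |{n1, n3, n4, n7}| = 4.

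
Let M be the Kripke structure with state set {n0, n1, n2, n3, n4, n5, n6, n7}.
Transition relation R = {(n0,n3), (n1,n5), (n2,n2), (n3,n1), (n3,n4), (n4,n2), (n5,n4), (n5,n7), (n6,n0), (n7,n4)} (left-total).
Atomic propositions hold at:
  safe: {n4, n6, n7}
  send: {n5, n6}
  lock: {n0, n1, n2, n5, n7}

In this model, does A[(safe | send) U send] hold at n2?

No

Sat(safe | send) = {n4, n5, n6, n7}
A[(safe | send) U send]: least fixpoint, start Z0 = Sat(send) = {n5, n6}, add states in Sat(safe | send) with every successor in Z. Already a fixed point.
Sat(A[(safe | send) U send]) = {n5, n6}
n2 ∉ Sat(A[(safe | send) U send]) = {n5, n6}, so the formula does not hold at n2.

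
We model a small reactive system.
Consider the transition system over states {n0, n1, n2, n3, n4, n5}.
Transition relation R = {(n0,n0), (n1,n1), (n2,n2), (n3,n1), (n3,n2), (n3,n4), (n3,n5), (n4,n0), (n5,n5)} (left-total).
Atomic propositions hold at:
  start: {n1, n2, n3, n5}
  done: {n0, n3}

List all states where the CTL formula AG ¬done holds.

Sat(¬done) = {n1, n2, n4, n5}
AG ¬done: greatest fixpoint, start Z0 = {n1, n2, n4, n5}, keep only states in Sat with every successor in Z. Z1 = {n1, n2, n5}; fixed.
Sat(AG ¬done) = {n1, n2, n5}

{n1, n2, n5}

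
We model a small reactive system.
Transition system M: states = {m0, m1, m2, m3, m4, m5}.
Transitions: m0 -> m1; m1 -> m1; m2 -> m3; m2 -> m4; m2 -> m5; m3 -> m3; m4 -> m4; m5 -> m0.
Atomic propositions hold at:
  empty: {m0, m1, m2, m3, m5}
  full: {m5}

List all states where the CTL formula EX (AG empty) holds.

AG empty: greatest fixpoint, start Z0 = {m0, m1, m2, m3, m5}, keep only states in Sat with every successor in Z. Z1 = {m0, m1, m3, m5}; fixed.
Sat(AG empty) = {m0, m1, m3, m5}
Sat(EX (AG empty)) = {s : some successor in {m0, m1, m3, m5}} = {m0, m1, m2, m3, m5}

{m0, m1, m2, m3, m5}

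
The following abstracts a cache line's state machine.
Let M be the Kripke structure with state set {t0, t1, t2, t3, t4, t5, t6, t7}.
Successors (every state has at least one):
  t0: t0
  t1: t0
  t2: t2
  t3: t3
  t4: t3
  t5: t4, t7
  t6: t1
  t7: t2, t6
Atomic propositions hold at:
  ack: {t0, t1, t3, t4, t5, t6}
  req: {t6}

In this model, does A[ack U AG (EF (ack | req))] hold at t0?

Sat(ack | req) = {t0, t1, t3, t4, t5, t6}
EF (ack | req): least fixpoint, start Z0 = {t0, t1, t3, t4, t5, t6}, add states with some successor in Z. Z1 = {t0, t1, t3, t4, t5, t6, t7}; fixed.
Sat(EF (ack | req)) = {t0, t1, t3, t4, t5, t6, t7}
AG (EF (ack | req)): greatest fixpoint, start Z0 = {t0, t1, t3, t4, t5, t6, t7}, keep only states in Sat with every successor in Z. Z1 = {t0, t1, t3, t4, t5, t6}; Z2 = {t0, t1, t3, t4, t6}; fixed.
Sat(AG (EF (ack | req))) = {t0, t1, t3, t4, t6}
A[ack U AG (EF (ack | req))]: least fixpoint, start Z0 = Sat(AG (EF (ack | req))) = {t0, t1, t3, t4, t6}, add states in Sat(ack) with every successor in Z. Already a fixed point.
Sat(A[ack U AG (EF (ack | req))]) = {t0, t1, t3, t4, t6}
t0 ∈ Sat(A[ack U AG (EF (ack | req))]) = {t0, t1, t3, t4, t6}, so the formula holds at t0.

Yes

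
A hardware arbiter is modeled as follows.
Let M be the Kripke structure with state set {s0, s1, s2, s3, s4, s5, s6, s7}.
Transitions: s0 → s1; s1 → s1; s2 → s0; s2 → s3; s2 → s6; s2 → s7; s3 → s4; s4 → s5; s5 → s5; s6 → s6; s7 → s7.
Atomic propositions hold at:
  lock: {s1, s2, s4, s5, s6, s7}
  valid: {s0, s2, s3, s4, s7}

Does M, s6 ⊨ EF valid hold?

EF valid: least fixpoint, start Z0 = {s0, s2, s3, s4, s7}, add states with some successor in Z. Already a fixed point.
Sat(EF valid) = {s0, s2, s3, s4, s7}
s6 ∉ Sat(EF valid) = {s0, s2, s3, s4, s7}, so the formula does not hold at s6.

No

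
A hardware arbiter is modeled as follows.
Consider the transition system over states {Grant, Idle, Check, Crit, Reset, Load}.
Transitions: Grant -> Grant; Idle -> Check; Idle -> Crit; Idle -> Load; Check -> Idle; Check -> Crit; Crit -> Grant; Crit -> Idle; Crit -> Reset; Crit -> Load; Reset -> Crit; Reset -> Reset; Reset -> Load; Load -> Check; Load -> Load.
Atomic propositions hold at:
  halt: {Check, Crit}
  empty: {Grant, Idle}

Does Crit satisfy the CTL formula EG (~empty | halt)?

Yes

Sat(~empty) = {Check, Crit, Reset, Load}
Sat(~empty | halt) = {Check, Crit, Reset, Load}
EG (~empty | halt): greatest fixpoint, start Z0 = {Check, Crit, Reset, Load}, keep only states in Sat with some successor in Z. Already a fixed point.
Sat(EG (~empty | halt)) = {Check, Crit, Reset, Load}
Crit ∈ Sat(EG (~empty | halt)) = {Check, Crit, Reset, Load}, so the formula holds at Crit.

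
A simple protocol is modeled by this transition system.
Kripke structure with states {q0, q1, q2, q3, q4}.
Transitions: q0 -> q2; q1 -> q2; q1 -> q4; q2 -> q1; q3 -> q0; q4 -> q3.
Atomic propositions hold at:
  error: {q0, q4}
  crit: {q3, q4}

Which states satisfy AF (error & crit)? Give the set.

Sat(error & crit) = {q4}
AF (error & crit): least fixpoint, start Z0 = {q4}, add states with every successor in Z. Already a fixed point.
Sat(AF (error & crit)) = {q4}

{q4}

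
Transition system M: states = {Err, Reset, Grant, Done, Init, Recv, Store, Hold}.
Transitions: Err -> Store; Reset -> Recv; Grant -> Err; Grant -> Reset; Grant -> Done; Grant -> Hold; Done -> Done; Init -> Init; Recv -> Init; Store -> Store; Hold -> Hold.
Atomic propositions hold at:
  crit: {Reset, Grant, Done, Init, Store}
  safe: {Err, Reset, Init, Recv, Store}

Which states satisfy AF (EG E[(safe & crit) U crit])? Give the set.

{Err, Reset, Grant, Done, Init, Recv, Store}

Sat(safe & crit) = {Reset, Init, Store}
E[(safe & crit) U crit]: least fixpoint, start Z0 = Sat(crit) = {Reset, Grant, Done, Init, Store}, add states in Sat(safe & crit) with some successor in Z. Already a fixed point.
Sat(E[(safe & crit) U crit]) = {Reset, Grant, Done, Init, Store}
EG E[(safe & crit) U crit]: greatest fixpoint, start Z0 = {Reset, Grant, Done, Init, Store}, keep only states in Sat with some successor in Z. Z1 = {Grant, Done, Init, Store}; fixed.
Sat(EG E[(safe & crit) U crit]) = {Grant, Done, Init, Store}
AF (EG E[(safe & crit) U crit]): least fixpoint, start Z0 = {Grant, Done, Init, Store}, add states with every successor in Z. Z1 = {Err, Grant, Done, Init, Recv, Store}; Z2 = {Err, Reset, Grant, Done, Init, Recv, Store}; fixed.
Sat(AF (EG E[(safe & crit) U crit])) = {Err, Reset, Grant, Done, Init, Recv, Store}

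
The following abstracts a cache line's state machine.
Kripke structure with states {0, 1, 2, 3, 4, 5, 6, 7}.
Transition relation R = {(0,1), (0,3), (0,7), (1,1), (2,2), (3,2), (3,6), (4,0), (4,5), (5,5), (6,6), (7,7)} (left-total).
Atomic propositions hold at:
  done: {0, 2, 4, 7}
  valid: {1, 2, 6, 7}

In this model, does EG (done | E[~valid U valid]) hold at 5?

Sat(~valid) = {0, 3, 4, 5}
E[~valid U valid]: least fixpoint, start Z0 = Sat(valid) = {1, 2, 6, 7}, add states in Sat(~valid) with some successor in Z. Z1 = {0, 1, 2, 3, 6, 7}; Z2 = {0, 1, 2, 3, 4, 6, 7}; fixed.
Sat(E[~valid U valid]) = {0, 1, 2, 3, 4, 6, 7}
Sat(done | E[~valid U valid]) = {0, 1, 2, 3, 4, 6, 7}
EG (done | E[~valid U valid]): greatest fixpoint, start Z0 = {0, 1, 2, 3, 4, 6, 7}, keep only states in Sat with some successor in Z. Already a fixed point.
Sat(EG (done | E[~valid U valid])) = {0, 1, 2, 3, 4, 6, 7}
5 ∉ Sat(EG (done | E[~valid U valid])) = {0, 1, 2, 3, 4, 6, 7}, so the formula does not hold at 5.

No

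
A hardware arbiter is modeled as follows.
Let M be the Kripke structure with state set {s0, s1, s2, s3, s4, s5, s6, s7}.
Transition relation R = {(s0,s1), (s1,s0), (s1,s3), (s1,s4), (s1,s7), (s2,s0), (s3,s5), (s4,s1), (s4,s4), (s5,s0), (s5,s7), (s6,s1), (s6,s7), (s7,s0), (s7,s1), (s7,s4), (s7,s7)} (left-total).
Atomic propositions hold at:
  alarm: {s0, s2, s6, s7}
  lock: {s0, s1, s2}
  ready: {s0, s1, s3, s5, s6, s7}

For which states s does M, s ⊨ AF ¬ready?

{s2, s4}

Sat(¬ready) = {s2, s4}
AF ¬ready: least fixpoint, start Z0 = {s2, s4}, add states with every successor in Z. Already a fixed point.
Sat(AF ¬ready) = {s2, s4}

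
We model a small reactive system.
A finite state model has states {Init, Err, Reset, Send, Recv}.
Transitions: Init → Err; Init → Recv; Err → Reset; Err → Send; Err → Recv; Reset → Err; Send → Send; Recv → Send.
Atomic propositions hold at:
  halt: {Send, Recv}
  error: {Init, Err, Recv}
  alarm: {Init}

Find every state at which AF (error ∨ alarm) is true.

{Init, Err, Reset, Recv}

Sat(error ∨ alarm) = {Init, Err, Recv}
AF (error ∨ alarm): least fixpoint, start Z0 = {Init, Err, Recv}, add states with every successor in Z. Z1 = {Init, Err, Reset, Recv}; fixed.
Sat(AF (error ∨ alarm)) = {Init, Err, Reset, Recv}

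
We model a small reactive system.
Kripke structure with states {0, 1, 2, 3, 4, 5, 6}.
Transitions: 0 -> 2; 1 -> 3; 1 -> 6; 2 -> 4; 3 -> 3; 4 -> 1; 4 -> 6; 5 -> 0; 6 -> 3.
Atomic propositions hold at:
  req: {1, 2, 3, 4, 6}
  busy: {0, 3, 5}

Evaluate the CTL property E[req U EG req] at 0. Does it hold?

EG req: greatest fixpoint, start Z0 = {1, 2, 3, 4, 6}, keep only states in Sat with some successor in Z. Already a fixed point.
Sat(EG req) = {1, 2, 3, 4, 6}
E[req U EG req]: least fixpoint, start Z0 = Sat(EG req) = {1, 2, 3, 4, 6}, add states in Sat(req) with some successor in Z. Already a fixed point.
Sat(E[req U EG req]) = {1, 2, 3, 4, 6}
0 ∉ Sat(E[req U EG req]) = {1, 2, 3, 4, 6}, so the formula does not hold at 0.

No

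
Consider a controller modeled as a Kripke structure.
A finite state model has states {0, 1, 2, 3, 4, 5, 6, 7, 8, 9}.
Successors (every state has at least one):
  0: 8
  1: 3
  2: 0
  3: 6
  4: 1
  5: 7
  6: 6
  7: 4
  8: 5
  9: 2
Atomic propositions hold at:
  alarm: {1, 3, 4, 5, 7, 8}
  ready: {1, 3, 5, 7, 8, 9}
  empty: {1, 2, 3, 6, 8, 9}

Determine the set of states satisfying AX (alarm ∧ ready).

Sat(alarm ∧ ready) = {1, 3, 5, 7, 8}
Sat(AX (alarm ∧ ready)) = {s : every successor in {1, 3, 5, 7, 8}} = {0, 1, 4, 5, 8}

{0, 1, 4, 5, 8}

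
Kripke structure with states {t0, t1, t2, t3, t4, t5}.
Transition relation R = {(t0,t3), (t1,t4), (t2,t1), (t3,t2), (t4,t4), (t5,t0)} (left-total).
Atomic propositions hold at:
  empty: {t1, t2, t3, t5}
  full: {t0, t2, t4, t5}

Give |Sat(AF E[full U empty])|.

5

E[full U empty]: least fixpoint, start Z0 = Sat(empty) = {t1, t2, t3, t5}, add states in Sat(full) with some successor in Z. Z1 = {t0, t1, t2, t3, t5}; fixed.
Sat(E[full U empty]) = {t0, t1, t2, t3, t5}
AF E[full U empty]: least fixpoint, start Z0 = {t0, t1, t2, t3, t5}, add states with every successor in Z. Already a fixed point.
Sat(AF E[full U empty]) = {t0, t1, t2, t3, t5}
|Sat(AF E[full U empty])| = |{t0, t1, t2, t3, t5}| = 5.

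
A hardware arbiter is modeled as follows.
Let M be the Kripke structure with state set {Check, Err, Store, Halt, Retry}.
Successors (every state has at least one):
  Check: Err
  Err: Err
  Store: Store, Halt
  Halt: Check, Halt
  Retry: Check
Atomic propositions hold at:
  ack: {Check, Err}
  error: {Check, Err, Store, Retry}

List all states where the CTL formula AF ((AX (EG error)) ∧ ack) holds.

EG error: greatest fixpoint, start Z0 = {Check, Err, Store, Retry}, keep only states in Sat with some successor in Z. Already a fixed point.
Sat(EG error) = {Check, Err, Store, Retry}
Sat(AX (EG error)) = {s : every successor in {Check, Err, Store, Retry}} = {Check, Err, Retry}
Sat((AX (EG error)) ∧ ack) = {Check, Err}
AF ((AX (EG error)) ∧ ack): least fixpoint, start Z0 = {Check, Err}, add states with every successor in Z. Z1 = {Check, Err, Retry}; fixed.
Sat(AF ((AX (EG error)) ∧ ack)) = {Check, Err, Retry}

{Check, Err, Retry}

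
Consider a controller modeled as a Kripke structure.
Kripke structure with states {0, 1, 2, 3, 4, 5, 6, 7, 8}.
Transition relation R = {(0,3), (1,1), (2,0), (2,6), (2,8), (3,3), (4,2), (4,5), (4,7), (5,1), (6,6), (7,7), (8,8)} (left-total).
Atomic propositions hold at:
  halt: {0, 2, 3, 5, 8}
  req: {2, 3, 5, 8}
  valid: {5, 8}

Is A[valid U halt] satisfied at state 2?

Yes

A[valid U halt]: least fixpoint, start Z0 = Sat(halt) = {0, 2, 3, 5, 8}, add states in Sat(valid) with every successor in Z. Already a fixed point.
Sat(A[valid U halt]) = {0, 2, 3, 5, 8}
2 ∈ Sat(A[valid U halt]) = {0, 2, 3, 5, 8}, so the formula holds at 2.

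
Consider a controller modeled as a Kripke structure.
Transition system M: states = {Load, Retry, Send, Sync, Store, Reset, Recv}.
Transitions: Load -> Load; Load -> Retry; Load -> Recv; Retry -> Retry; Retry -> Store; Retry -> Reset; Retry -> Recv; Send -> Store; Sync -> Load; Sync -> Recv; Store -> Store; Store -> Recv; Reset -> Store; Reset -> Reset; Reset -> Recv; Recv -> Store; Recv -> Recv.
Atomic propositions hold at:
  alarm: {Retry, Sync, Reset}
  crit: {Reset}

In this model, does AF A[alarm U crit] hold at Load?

A[alarm U crit]: least fixpoint, start Z0 = Sat(crit) = {Reset}, add states in Sat(alarm) with every successor in Z. Already a fixed point.
Sat(A[alarm U crit]) = {Reset}
AF A[alarm U crit]: least fixpoint, start Z0 = {Reset}, add states with every successor in Z. Already a fixed point.
Sat(AF A[alarm U crit]) = {Reset}
Load ∉ Sat(AF A[alarm U crit]) = {Reset}, so the formula does not hold at Load.

No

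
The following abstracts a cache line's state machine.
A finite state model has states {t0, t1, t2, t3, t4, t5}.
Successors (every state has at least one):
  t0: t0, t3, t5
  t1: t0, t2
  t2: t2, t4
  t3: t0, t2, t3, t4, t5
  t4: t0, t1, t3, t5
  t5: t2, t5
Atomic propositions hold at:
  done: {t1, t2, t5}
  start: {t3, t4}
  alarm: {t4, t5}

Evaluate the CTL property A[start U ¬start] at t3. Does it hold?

Sat(¬start) = {t0, t1, t2, t5}
A[start U ¬start]: least fixpoint, start Z0 = Sat(¬start) = {t0, t1, t2, t5}, add states in Sat(start) with every successor in Z. Already a fixed point.
Sat(A[start U ¬start]) = {t0, t1, t2, t5}
t3 ∉ Sat(A[start U ¬start]) = {t0, t1, t2, t5}, so the formula does not hold at t3.

No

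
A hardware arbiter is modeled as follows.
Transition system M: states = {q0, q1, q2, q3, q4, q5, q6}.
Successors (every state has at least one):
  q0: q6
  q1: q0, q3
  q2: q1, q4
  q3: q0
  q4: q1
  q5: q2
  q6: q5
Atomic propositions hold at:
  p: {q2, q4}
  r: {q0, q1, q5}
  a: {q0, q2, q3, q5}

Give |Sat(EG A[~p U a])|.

6

Sat(~p) = {q0, q1, q3, q5, q6}
A[~p U a]: least fixpoint, start Z0 = Sat(a) = {q0, q2, q3, q5}, add states in Sat(~p) with every successor in Z. Z1 = {q0, q1, q2, q3, q5, q6}; fixed.
Sat(A[~p U a]) = {q0, q1, q2, q3, q5, q6}
EG A[~p U a]: greatest fixpoint, start Z0 = {q0, q1, q2, q3, q5, q6}, keep only states in Sat with some successor in Z. Already a fixed point.
Sat(EG A[~p U a]) = {q0, q1, q2, q3, q5, q6}
|Sat(EG A[~p U a])| = |{q0, q1, q2, q3, q5, q6}| = 6.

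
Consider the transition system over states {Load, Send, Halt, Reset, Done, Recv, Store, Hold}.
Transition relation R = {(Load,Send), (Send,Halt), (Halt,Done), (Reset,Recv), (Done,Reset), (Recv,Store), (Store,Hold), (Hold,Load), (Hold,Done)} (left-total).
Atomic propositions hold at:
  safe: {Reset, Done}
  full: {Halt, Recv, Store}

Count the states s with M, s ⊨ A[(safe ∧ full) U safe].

Sat(safe ∧ full) = ∅
A[(safe ∧ full) U safe]: least fixpoint, start Z0 = Sat(safe) = {Reset, Done}, add states in Sat(safe ∧ full) with every successor in Z. Already a fixed point.
Sat(A[(safe ∧ full) U safe]) = {Reset, Done}
|Sat(A[(safe ∧ full) U safe])| = |{Reset, Done}| = 2.

2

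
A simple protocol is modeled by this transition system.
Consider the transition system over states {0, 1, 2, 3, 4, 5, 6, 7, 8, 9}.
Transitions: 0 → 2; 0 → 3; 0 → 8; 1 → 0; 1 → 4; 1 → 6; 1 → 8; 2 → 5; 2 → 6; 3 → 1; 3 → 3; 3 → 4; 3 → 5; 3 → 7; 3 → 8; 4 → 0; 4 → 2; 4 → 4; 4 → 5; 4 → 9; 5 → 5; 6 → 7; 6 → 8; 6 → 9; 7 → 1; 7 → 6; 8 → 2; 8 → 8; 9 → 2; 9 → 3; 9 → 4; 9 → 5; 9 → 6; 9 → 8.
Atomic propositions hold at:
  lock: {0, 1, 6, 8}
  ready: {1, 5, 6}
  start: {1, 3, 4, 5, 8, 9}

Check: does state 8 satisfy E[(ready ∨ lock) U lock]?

Sat(ready ∨ lock) = {0, 1, 5, 6, 8}
E[(ready ∨ lock) U lock]: least fixpoint, start Z0 = Sat(lock) = {0, 1, 6, 8}, add states in Sat(ready ∨ lock) with some successor in Z. Already a fixed point.
Sat(E[(ready ∨ lock) U lock]) = {0, 1, 6, 8}
8 ∈ Sat(E[(ready ∨ lock) U lock]) = {0, 1, 6, 8}, so the formula holds at 8.

Yes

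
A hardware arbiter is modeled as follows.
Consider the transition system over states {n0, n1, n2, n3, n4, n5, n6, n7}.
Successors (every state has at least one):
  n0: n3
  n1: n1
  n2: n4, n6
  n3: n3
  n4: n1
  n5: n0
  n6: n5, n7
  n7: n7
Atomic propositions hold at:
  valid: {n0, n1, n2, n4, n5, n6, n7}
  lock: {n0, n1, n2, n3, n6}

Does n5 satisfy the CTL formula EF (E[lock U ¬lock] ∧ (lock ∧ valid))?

Sat(¬lock) = {n4, n5, n7}
E[lock U ¬lock]: least fixpoint, start Z0 = Sat(¬lock) = {n4, n5, n7}, add states in Sat(lock) with some successor in Z. Z1 = {n2, n4, n5, n6, n7}; fixed.
Sat(E[lock U ¬lock]) = {n2, n4, n5, n6, n7}
Sat(lock ∧ valid) = {n0, n1, n2, n6}
Sat(E[lock U ¬lock] ∧ (lock ∧ valid)) = {n2, n6}
EF (E[lock U ¬lock] ∧ (lock ∧ valid)): least fixpoint, start Z0 = {n2, n6}, add states with some successor in Z. Already a fixed point.
Sat(EF (E[lock U ¬lock] ∧ (lock ∧ valid))) = {n2, n6}
n5 ∉ Sat(EF (E[lock U ¬lock] ∧ (lock ∧ valid))) = {n2, n6}, so the formula does not hold at n5.

No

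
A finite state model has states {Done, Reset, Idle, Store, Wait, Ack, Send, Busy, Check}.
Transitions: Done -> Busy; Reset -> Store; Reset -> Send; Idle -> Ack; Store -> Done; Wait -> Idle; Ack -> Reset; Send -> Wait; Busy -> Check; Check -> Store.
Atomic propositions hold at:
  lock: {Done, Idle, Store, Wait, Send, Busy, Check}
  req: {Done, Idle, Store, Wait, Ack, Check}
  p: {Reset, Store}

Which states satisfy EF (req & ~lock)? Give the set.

Sat(~lock) = {Reset, Ack}
Sat(req & ~lock) = {Ack}
EF (req & ~lock): least fixpoint, start Z0 = {Ack}, add states with some successor in Z. Z1 = {Idle, Ack}; Z2 = {Idle, Wait, Ack}; Z3 = {Idle, Wait, Ack, Send}; Z4 = {Reset, Idle, Wait, Ack, Send}; fixed.
Sat(EF (req & ~lock)) = {Reset, Idle, Wait, Ack, Send}

{Reset, Idle, Wait, Ack, Send}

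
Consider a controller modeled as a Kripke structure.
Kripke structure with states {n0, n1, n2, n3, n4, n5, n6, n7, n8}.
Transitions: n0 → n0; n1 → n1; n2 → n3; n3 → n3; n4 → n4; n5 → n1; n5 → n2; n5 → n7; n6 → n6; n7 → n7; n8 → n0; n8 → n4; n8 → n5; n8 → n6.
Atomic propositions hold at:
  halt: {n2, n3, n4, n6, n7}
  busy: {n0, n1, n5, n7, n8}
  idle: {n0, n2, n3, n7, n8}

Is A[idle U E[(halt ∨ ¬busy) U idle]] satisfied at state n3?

Yes

Sat(¬busy) = {n2, n3, n4, n6}
Sat(halt ∨ ¬busy) = {n2, n3, n4, n6, n7}
E[(halt ∨ ¬busy) U idle]: least fixpoint, start Z0 = Sat(idle) = {n0, n2, n3, n7, n8}, add states in Sat(halt ∨ ¬busy) with some successor in Z. Already a fixed point.
Sat(E[(halt ∨ ¬busy) U idle]) = {n0, n2, n3, n7, n8}
A[idle U E[(halt ∨ ¬busy) U idle]]: least fixpoint, start Z0 = Sat(E[(halt ∨ ¬busy) U idle]) = {n0, n2, n3, n7, n8}, add states in Sat(idle) with every successor in Z. Already a fixed point.
Sat(A[idle U E[(halt ∨ ¬busy) U idle]]) = {n0, n2, n3, n7, n8}
n3 ∈ Sat(A[idle U E[(halt ∨ ¬busy) U idle]]) = {n0, n2, n3, n7, n8}, so the formula holds at n3.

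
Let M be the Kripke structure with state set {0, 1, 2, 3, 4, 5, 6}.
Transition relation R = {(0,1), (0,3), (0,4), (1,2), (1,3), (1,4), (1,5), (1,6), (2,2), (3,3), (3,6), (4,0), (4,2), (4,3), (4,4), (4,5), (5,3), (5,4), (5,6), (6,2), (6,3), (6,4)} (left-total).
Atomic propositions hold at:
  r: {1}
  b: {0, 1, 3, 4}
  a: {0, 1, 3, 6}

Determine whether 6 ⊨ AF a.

Yes

AF a: least fixpoint, start Z0 = {0, 1, 3, 6}, add states with every successor in Z. Already a fixed point.
Sat(AF a) = {0, 1, 3, 6}
6 ∈ Sat(AF a) = {0, 1, 3, 6}, so the formula holds at 6.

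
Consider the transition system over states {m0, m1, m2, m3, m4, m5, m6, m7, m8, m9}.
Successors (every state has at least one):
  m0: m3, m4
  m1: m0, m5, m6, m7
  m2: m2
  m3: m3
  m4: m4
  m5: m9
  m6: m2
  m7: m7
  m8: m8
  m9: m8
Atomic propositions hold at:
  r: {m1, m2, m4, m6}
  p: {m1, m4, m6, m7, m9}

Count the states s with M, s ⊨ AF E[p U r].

E[p U r]: least fixpoint, start Z0 = Sat(r) = {m1, m2, m4, m6}, add states in Sat(p) with some successor in Z. Already a fixed point.
Sat(E[p U r]) = {m1, m2, m4, m6}
AF E[p U r]: least fixpoint, start Z0 = {m1, m2, m4, m6}, add states with every successor in Z. Already a fixed point.
Sat(AF E[p U r]) = {m1, m2, m4, m6}
|Sat(AF E[p U r])| = |{m1, m2, m4, m6}| = 4.

4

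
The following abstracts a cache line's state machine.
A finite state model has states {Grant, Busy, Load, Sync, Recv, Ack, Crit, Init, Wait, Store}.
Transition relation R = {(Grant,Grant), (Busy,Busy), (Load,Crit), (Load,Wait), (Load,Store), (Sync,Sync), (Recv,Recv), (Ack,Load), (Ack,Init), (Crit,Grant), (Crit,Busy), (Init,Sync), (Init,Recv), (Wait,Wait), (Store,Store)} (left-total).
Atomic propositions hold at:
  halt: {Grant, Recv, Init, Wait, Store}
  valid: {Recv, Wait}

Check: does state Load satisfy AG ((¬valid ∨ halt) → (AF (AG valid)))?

No

Sat(¬valid) = {Grant, Busy, Load, Sync, Ack, Crit, Init, Store}
Sat(¬valid ∨ halt) = {Grant, Busy, Load, Sync, Recv, Ack, Crit, Init, Wait, Store}
AG valid: greatest fixpoint, start Z0 = {Recv, Wait}, keep only states in Sat with every successor in Z. Already a fixed point.
Sat(AG valid) = {Recv, Wait}
AF (AG valid): least fixpoint, start Z0 = {Recv, Wait}, add states with every successor in Z. Already a fixed point.
Sat(AF (AG valid)) = {Recv, Wait}
Sat((¬valid ∨ halt) → (AF (AG valid))) = {Recv, Wait}
AG ((¬valid ∨ halt) → (AF (AG valid))): greatest fixpoint, start Z0 = {Recv, Wait}, keep only states in Sat with every successor in Z. Already a fixed point.
Sat(AG ((¬valid ∨ halt) → (AF (AG valid)))) = {Recv, Wait}
Load ∉ Sat(AG ((¬valid ∨ halt) → (AF (AG valid)))) = {Recv, Wait}, so the formula does not hold at Load.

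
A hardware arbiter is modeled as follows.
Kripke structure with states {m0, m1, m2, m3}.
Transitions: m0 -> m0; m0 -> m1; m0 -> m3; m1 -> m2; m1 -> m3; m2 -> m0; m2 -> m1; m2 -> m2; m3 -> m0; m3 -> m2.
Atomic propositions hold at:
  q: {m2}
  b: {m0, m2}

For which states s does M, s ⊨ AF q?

AF q: least fixpoint, start Z0 = {m2}, add states with every successor in Z. Already a fixed point.
Sat(AF q) = {m2}

{m2}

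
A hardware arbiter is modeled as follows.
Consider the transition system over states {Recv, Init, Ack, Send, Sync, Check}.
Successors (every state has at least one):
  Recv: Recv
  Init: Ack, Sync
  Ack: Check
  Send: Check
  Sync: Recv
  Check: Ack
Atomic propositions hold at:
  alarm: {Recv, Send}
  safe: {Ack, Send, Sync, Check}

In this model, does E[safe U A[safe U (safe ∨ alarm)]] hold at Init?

Sat(safe ∨ alarm) = {Recv, Ack, Send, Sync, Check}
A[safe U (safe ∨ alarm)]: least fixpoint, start Z0 = Sat((safe ∨ alarm)) = {Recv, Ack, Send, Sync, Check}, add states in Sat(safe) with every successor in Z. Already a fixed point.
Sat(A[safe U (safe ∨ alarm)]) = {Recv, Ack, Send, Sync, Check}
E[safe U A[safe U (safe ∨ alarm)]]: least fixpoint, start Z0 = Sat(A[safe U (safe ∨ alarm)]) = {Recv, Ack, Send, Sync, Check}, add states in Sat(safe) with some successor in Z. Already a fixed point.
Sat(E[safe U A[safe U (safe ∨ alarm)]]) = {Recv, Ack, Send, Sync, Check}
Init ∉ Sat(E[safe U A[safe U (safe ∨ alarm)]]) = {Recv, Ack, Send, Sync, Check}, so the formula does not hold at Init.

No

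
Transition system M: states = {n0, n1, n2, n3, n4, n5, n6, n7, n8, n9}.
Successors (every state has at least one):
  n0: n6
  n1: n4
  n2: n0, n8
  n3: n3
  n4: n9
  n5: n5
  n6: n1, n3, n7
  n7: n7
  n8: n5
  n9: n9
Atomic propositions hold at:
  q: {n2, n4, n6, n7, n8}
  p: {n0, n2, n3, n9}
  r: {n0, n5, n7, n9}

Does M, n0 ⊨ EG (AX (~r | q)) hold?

Yes

Sat(~r) = {n1, n2, n3, n4, n6, n8}
Sat(~r | q) = {n1, n2, n3, n4, n6, n7, n8}
Sat(AX (~r | q)) = {s : every successor in {n1, n2, n3, n4, n6, n7, n8}} = {n0, n1, n3, n6, n7}
EG (AX (~r | q)): greatest fixpoint, start Z0 = {n0, n1, n3, n6, n7}, keep only states in Sat with some successor in Z. Z1 = {n0, n3, n6, n7}; fixed.
Sat(EG (AX (~r | q))) = {n0, n3, n6, n7}
n0 ∈ Sat(EG (AX (~r | q))) = {n0, n3, n6, n7}, so the formula holds at n0.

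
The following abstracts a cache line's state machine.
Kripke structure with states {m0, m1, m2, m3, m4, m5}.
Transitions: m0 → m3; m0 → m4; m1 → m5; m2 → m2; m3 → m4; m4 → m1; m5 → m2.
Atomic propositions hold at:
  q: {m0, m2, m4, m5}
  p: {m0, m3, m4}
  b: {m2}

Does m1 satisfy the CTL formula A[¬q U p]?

No

Sat(¬q) = {m1, m3}
A[¬q U p]: least fixpoint, start Z0 = Sat(p) = {m0, m3, m4}, add states in Sat(¬q) with every successor in Z. Already a fixed point.
Sat(A[¬q U p]) = {m0, m3, m4}
m1 ∉ Sat(A[¬q U p]) = {m0, m3, m4}, so the formula does not hold at m1.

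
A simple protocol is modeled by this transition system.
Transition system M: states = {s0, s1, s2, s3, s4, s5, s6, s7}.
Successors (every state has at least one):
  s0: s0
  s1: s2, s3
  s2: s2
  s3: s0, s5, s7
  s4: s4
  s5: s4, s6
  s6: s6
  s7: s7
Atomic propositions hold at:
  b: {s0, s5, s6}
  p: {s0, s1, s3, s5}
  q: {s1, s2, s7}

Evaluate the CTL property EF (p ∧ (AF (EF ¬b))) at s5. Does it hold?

Yes

Sat(¬b) = {s1, s2, s3, s4, s7}
EF ¬b: least fixpoint, start Z0 = {s1, s2, s3, s4, s7}, add states with some successor in Z. Z1 = {s1, s2, s3, s4, s5, s7}; fixed.
Sat(EF ¬b) = {s1, s2, s3, s4, s5, s7}
AF (EF ¬b): least fixpoint, start Z0 = {s1, s2, s3, s4, s5, s7}, add states with every successor in Z. Already a fixed point.
Sat(AF (EF ¬b)) = {s1, s2, s3, s4, s5, s7}
Sat(p ∧ (AF (EF ¬b))) = {s1, s3, s5}
EF (p ∧ (AF (EF ¬b))): least fixpoint, start Z0 = {s1, s3, s5}, add states with some successor in Z. Already a fixed point.
Sat(EF (p ∧ (AF (EF ¬b)))) = {s1, s3, s5}
s5 ∈ Sat(EF (p ∧ (AF (EF ¬b)))) = {s1, s3, s5}, so the formula holds at s5.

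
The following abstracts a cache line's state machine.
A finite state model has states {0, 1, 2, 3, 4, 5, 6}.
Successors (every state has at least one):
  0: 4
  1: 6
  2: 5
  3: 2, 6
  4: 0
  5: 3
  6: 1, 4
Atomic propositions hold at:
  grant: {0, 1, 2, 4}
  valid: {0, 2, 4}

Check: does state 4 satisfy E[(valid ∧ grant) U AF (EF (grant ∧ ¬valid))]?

Sat(valid ∧ grant) = {0, 2, 4}
Sat(¬valid) = {1, 3, 5, 6}
Sat(grant ∧ ¬valid) = {1}
EF (grant ∧ ¬valid): least fixpoint, start Z0 = {1}, add states with some successor in Z. Z1 = {1, 6}; Z2 = {1, 3, 6}; Z3 = {1, 3, 5, 6}; Z4 = {1, 2, 3, 5, 6}; fixed.
Sat(EF (grant ∧ ¬valid)) = {1, 2, 3, 5, 6}
AF (EF (grant ∧ ¬valid)): least fixpoint, start Z0 = {1, 2, 3, 5, 6}, add states with every successor in Z. Already a fixed point.
Sat(AF (EF (grant ∧ ¬valid))) = {1, 2, 3, 5, 6}
E[(valid ∧ grant) U AF (EF (grant ∧ ¬valid))]: least fixpoint, start Z0 = Sat(AF (EF (grant ∧ ¬valid))) = {1, 2, 3, 5, 6}, add states in Sat(valid ∧ grant) with some successor in Z. Already a fixed point.
Sat(E[(valid ∧ grant) U AF (EF (grant ∧ ¬valid))]) = {1, 2, 3, 5, 6}
4 ∉ Sat(E[(valid ∧ grant) U AF (EF (grant ∧ ¬valid))]) = {1, 2, 3, 5, 6}, so the formula does not hold at 4.

No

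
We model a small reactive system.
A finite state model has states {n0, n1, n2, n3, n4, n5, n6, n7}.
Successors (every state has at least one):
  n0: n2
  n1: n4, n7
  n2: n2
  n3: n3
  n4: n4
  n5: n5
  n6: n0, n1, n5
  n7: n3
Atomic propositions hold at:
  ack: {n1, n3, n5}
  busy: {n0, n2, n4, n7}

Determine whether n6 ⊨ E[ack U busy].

No

E[ack U busy]: least fixpoint, start Z0 = Sat(busy) = {n0, n2, n4, n7}, add states in Sat(ack) with some successor in Z. Z1 = {n0, n1, n2, n4, n7}; fixed.
Sat(E[ack U busy]) = {n0, n1, n2, n4, n7}
n6 ∉ Sat(E[ack U busy]) = {n0, n1, n2, n4, n7}, so the formula does not hold at n6.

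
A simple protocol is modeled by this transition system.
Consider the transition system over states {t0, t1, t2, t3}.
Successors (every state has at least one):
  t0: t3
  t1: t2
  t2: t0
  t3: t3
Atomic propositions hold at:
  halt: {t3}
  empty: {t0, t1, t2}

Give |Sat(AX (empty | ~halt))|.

Sat(~halt) = {t0, t1, t2}
Sat(empty | ~halt) = {t0, t1, t2}
Sat(AX (empty | ~halt)) = {s : every successor in {t0, t1, t2}} = {t1, t2}
|Sat(AX (empty | ~halt))| = |{t1, t2}| = 2.

2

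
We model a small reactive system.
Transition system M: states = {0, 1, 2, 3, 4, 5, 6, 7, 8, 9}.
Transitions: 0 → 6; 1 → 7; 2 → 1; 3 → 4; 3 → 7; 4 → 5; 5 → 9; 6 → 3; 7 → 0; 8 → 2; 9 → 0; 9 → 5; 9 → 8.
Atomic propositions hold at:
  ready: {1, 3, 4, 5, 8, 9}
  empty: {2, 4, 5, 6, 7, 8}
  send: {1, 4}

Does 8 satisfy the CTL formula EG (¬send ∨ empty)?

No

Sat(¬send) = {0, 2, 3, 5, 6, 7, 8, 9}
Sat(¬send ∨ empty) = {0, 2, 3, 4, 5, 6, 7, 8, 9}
EG (¬send ∨ empty): greatest fixpoint, start Z0 = {0, 2, 3, 4, 5, 6, 7, 8, 9}, keep only states in Sat with some successor in Z. Z1 = {0, 3, 4, 5, 6, 7, 8, 9}; Z2 = {0, 3, 4, 5, 6, 7, 9}; fixed.
Sat(EG (¬send ∨ empty)) = {0, 3, 4, 5, 6, 7, 9}
8 ∉ Sat(EG (¬send ∨ empty)) = {0, 3, 4, 5, 6, 7, 9}, so the formula does not hold at 8.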